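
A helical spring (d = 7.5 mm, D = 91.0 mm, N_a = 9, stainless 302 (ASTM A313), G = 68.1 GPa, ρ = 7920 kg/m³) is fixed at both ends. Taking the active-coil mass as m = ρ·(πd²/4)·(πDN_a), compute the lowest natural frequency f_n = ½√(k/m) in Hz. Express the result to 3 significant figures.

33.2 Hz

k = Gd⁴/(8D³N_a) = (68.1×10³)(7.5⁴)/(8·91.0³·9) = 3.9713 N/mm = 3971.3 N/m
Wire length L = πDN_a = π·91.0·9 = 2573 mm
m = ρ·(πd²/4)·L = 7920 × 44.179×10⁻⁶ m² × 2.573 m = 0.90027 kg
f_n = ½√(k/m) = 0.5·√(3971.3/0.90027) = 0.5·√(4411.3) = 33.209 Hz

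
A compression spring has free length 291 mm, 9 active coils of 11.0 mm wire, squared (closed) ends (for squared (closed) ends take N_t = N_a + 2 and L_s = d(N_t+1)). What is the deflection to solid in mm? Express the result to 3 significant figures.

N_t = 11; L_s = 11.0·12 = 132 mm
δ_solid = L₀ − L_s = 291 − 132 = 159 mm

159 mm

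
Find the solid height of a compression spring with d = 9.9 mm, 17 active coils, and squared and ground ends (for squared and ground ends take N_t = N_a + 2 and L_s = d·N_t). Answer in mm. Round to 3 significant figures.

188 mm

squared and ground ends: N_t = N_a + 2 = 17 + 2 = 19
L_s = d·N_t = 9.9 × 19 = 188.1 mm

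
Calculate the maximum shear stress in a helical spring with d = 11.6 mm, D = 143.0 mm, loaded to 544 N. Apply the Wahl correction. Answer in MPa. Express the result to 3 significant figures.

142 MPa

Spring index C = D/d = 143.0/11.6 = 12.3276
K_W = (4C−1)/(4C−4) + 0.615/C = 48.310/45.310 + 0.0499 = 1.1161
τ₀ = 8FD/(πd³) = 8·544·143.0/(π·11.6³) = 622336/4903.7 = 126.91 MPa
τ_max = K·τ₀ = 1.1161 × 126.91 = 141.65 MPa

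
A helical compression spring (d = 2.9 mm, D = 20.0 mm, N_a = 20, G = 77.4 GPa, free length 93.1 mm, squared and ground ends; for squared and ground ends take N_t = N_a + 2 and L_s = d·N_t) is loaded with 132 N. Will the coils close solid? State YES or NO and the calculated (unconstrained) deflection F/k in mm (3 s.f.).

YES, δ = 30.9 mm

k = Gd⁴/(8D³N_a) = (77.4×10³)(2.9⁴)/(8·20.0³·20) = 4.2768 N/mm
N_t = 22; L_s = 2.9·22 = 63.8 mm; δ_solid = L₀ − L_s = 93.1 − 63.8 = 29.3 mm
δ = F/k = 132/4.2768 = 30.864 mm
δ ≥ δ_solid → spring goes solid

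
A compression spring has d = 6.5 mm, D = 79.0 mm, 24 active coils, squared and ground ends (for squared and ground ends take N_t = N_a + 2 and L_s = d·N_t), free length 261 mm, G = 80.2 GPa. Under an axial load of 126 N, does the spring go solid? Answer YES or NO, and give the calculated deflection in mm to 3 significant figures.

NO, δ = 83.3 mm

k = Gd⁴/(8D³N_a) = (80.2×10³)(6.5⁴)/(8·79.0³·24) = 1.5123 N/mm
N_t = 26; L_s = 6.5·26 = 169 mm; δ_solid = L₀ − L_s = 261 − 169 = 92 mm
δ = F/k = 126/1.5123 = 83.315 mm
δ < δ_solid → spring does not go solid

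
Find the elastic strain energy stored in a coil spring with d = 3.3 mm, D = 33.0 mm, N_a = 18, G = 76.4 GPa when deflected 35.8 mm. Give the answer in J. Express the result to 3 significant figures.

k = Gd⁴/(8D³N_a) = (76.4×10³)(3.3⁴)/(8·33.0³·18) = 1.7508 N/mm
U = ½kδ² = 0.5 × 1.7508 × 35.8² = 1122 N·mm = 1.122 J

1.12 J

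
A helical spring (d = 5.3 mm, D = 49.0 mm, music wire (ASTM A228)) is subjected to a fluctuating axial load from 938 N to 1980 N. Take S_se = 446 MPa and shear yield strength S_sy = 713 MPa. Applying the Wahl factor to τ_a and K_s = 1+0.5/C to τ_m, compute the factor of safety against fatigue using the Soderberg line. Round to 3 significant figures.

C = D/d = 49.0/5.3 = 9.2453; K_W = (4C−1)/(4C−4)+0.615/C = 1.1575; K_s = 1+0.5/C = 1.0541
F_a = (F_max−F_min)/2 = 521 N; F_m = (F_max+F_min)/2 = 1459 N
τ_a = K_W·8F_aD/(πd³) = 1.1575 × 436.66 = 505.43 MPa
τ_m = K_s·8F_mD/(πd³) = 1.0541 × 1222.8 = 1289 MPa
Soderberg: 1/n_f = τ_a/S_se + τ_m/S_sy = 505.43/446 + 1289/713 = 1.13325 + 1.80779 = 2.941
n_f = 1/2.941 = 0.34

0.340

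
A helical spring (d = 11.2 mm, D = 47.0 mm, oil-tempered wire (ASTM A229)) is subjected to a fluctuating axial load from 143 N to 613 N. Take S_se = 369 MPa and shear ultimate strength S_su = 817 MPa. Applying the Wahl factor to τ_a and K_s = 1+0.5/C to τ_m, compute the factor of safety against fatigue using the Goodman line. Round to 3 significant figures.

8.40

C = D/d = 47.0/11.2 = 4.1964; K_W = (4C−1)/(4C−4)+0.615/C = 1.3812; K_s = 1+0.5/C = 1.1191
F_a = (F_max−F_min)/2 = 235 N; F_m = (F_max+F_min)/2 = 378 N
τ_a = K_W·8F_aD/(πd³) = 1.3812 × 20.019 = 27.651 MPa
τ_m = K_s·8F_mD/(πd³) = 1.1191 × 32.201 = 36.038 MPa
Goodman: 1/n_f = τ_a/S_se + τ_m/S_su = 27.651/369 + 36.038/817 = 0.07493 + 0.04411 = 0.11904
n_f = 1/0.11904 = 8.4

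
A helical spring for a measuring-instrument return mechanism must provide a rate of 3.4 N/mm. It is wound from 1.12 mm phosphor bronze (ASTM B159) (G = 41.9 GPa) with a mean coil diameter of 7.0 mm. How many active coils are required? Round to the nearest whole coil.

7

N_a = Gd⁴/(8D³k) = (41.9×10³ × 1.12⁴)/(8 × 7.0³ × 3.4)
    = 65930.5 / 9329.6 = 7.067 → 7 coils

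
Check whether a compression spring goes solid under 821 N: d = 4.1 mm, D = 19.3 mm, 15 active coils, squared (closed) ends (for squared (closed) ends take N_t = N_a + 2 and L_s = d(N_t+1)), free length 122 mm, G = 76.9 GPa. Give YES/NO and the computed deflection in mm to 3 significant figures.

k = Gd⁴/(8D³N_a) = (76.9×10³)(4.1⁴)/(8·19.3³·15) = 25.189 N/mm
N_t = 17; L_s = 4.1·18 = 73.8 mm; δ_solid = L₀ − L_s = 122 − 73.8 = 48.2 mm
δ = F/k = 821/25.189 = 32.594 mm
δ < δ_solid → spring does not go solid

NO, δ = 32.6 mm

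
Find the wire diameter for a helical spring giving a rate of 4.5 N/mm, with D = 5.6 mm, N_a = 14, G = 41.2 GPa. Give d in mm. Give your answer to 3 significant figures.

d = (8D³N_a·k / G)^(1/4) = (8·5.6³·14·4.5 / (41.2×10³))^0.25
  = (2.1483)^0.25 = 1.2107 mm

1.21 mm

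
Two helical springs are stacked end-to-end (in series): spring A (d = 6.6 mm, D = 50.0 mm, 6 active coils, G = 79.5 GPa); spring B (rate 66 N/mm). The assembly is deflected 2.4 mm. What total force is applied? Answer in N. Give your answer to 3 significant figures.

k_A = Gd⁴/(8D³N_a) = (79.5×10³)(6.6⁴)/(8·50.0³·6) = 25.142 N/mm
Series: 1/k_eq = 1/25.142 + 1/66 = 0.054926; k_eq = 18.206 N/mm
F = k_eq·δ = 18.206·2.4 = 43.695 N

43.7 N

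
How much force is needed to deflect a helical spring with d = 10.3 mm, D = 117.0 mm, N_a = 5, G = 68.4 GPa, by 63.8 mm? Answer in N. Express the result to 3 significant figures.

767 N

k = Gd⁴/(8D³N_a) = (68.4×10³)(10.3⁴)/(8·117.0³·5) = 12.017 N/mm
F = k·δ = 12.017 × 63.8 = 766.67 N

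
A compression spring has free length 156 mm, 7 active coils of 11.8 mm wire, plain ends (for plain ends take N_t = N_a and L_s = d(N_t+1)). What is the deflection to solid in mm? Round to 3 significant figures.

N_t = 7; L_s = 11.8·8 = 94.4 mm
δ_solid = L₀ − L_s = 156 − 94.4 = 61.6 mm

61.6 mm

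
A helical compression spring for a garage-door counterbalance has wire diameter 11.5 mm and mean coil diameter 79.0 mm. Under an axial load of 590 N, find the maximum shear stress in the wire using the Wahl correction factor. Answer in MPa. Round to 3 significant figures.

95.0 MPa

Spring index C = D/d = 79.0/11.5 = 6.8696
K_W = (4C−1)/(4C−4) + 0.615/C = 26.478/23.478 + 0.0895 = 1.2173
τ₀ = 8FD/(πd³) = 8·590·79.0/(π·11.5³) = 372880/4778 = 78.042 MPa
τ_max = K·τ₀ = 1.2173 × 78.042 = 95 MPa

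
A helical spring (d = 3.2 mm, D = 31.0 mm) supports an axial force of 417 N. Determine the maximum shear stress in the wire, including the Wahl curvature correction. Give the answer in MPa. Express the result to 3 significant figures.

Spring index C = D/d = 31.0/3.2 = 9.6875
K_W = (4C−1)/(4C−4) + 0.615/C = 37.750/34.750 + 0.0635 = 1.1498
τ₀ = 8FD/(πd³) = 8·417·31.0/(π·3.2³) = 103416/102.94 = 1004.6 MPa
τ_max = K·τ₀ = 1.1498 × 1004.6 = 1155.1 MPa

1160 MPa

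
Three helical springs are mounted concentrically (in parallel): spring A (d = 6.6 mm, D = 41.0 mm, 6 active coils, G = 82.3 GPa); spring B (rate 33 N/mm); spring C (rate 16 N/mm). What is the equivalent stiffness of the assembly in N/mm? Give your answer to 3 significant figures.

k_A = Gd⁴/(8D³N_a) = (82.3×10³)(6.6⁴)/(8·41.0³·6) = 47.204 N/mm
Parallel: k_eq = 47.204 + 33 + 16 = 96.204 N/mm

96.2 N/mm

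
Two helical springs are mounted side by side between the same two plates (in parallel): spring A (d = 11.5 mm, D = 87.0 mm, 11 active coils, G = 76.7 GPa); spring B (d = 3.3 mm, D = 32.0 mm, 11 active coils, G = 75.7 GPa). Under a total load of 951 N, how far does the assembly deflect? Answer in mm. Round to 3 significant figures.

k_A = Gd⁴/(8D³N_a) = (76.7×10³)(11.5⁴)/(8·87.0³·11) = 23.15 N/mm
k_B = Gd⁴/(8D³N_a) = (75.7×10³)(3.3⁴)/(8·32.0³·11) = 3.1133 N/mm
Parallel: k_eq = 23.15 + 3.1133 = 26.263 N/mm
δ = F/k_eq = 951/26.263 = 36.211 mm

36.2 mm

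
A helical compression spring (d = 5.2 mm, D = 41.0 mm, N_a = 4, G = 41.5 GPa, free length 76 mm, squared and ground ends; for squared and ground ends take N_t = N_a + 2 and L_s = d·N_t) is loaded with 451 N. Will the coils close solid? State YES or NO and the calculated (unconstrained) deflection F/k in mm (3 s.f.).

k = Gd⁴/(8D³N_a) = (41.5×10³)(5.2⁴)/(8·41.0³·4) = 13.758 N/mm
N_t = 6; L_s = 5.2·6 = 31.2 mm; δ_solid = L₀ − L_s = 76 − 31.2 = 44.8 mm
δ = F/k = 451/13.758 = 32.781 mm
δ < δ_solid → spring does not go solid

NO, δ = 32.8 mm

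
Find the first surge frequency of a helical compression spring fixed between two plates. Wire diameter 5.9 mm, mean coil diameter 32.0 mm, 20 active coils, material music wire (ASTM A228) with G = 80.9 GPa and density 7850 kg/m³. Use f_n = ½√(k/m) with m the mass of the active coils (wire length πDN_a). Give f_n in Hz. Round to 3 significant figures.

104 Hz

k = Gd⁴/(8D³N_a) = (80.9×10³)(5.9⁴)/(8·32.0³·20) = 18.698 N/mm = 18698 N/m
Wire length L = πDN_a = π·32.0·20 = 2010.6 mm
m = ρ·(πd²/4)·L = 7850 × 27.34×10⁻⁶ m² × 2.0106 m = 0.43151 kg
f_n = ½√(k/m) = 0.5·√(18698/0.43151) = 0.5·√(43330) = 104.08 Hz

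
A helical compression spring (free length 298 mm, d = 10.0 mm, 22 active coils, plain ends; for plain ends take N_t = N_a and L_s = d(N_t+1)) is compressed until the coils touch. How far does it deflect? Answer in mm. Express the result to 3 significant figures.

68.0 mm

N_t = 22; L_s = 10.0·23 = 230 mm
δ_solid = L₀ − L_s = 298 − 230 = 68 mm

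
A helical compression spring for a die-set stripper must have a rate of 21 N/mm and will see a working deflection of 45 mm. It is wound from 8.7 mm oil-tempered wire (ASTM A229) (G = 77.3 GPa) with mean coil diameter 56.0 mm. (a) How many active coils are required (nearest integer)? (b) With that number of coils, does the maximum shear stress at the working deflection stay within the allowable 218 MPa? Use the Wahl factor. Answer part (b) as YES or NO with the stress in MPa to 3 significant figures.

N_a = Gd⁴/(8D³k) = (77.3×10³)(8.7⁴)/(8·56.0³·21) = 15.01 → N_a = 15
Actual rate k = Gd⁴/(8D³·15) = 21.014 N/mm
Working load F = kδ = 21.014·45 = 945.64 N
C = 56.0/8.7 = 6.4368; K_W = (4C−1)/(4C−4)+0.615/C = 1.2335
τ_max = K_W·8FD/(πd³) = 1.2335·204.78 = 252.6 MPa
τ_max > 218 MPa → exceeds allowable

(a) 15 coils; (b) NO, τ_max = 253 MPa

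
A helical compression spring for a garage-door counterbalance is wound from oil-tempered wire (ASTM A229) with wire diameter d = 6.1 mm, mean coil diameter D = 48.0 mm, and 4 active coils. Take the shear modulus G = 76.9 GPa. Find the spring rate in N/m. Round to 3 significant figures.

30100 N/m

k = Gd⁴/(8D³N_a) = (76.9×10³ × 6.1⁴) / (8 × 48.0³ × 4)
  = 1.06475e+08 / 3.53894e+06 = 30.087 N/mm = 30087 N/m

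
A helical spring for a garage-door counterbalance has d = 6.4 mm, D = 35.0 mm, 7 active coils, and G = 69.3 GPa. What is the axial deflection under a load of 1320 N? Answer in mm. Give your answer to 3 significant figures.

27.3 mm

k = Gd⁴/(8D³N_a) = (69.3×10³)(6.4⁴)/(8·35.0³·7) = 48.424 N/mm
δ = F/k = 1320 / 48.424 = 27.259 mm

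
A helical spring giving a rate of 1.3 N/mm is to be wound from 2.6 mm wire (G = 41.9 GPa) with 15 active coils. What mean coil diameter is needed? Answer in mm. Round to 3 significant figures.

23.1 mm

D = (Gd⁴/(8N_a·k))^(1/3) = (41.9×10³·2.6⁴/(8·15·1.3))^(1/3)
  = (12273.9)^(1/3) = 23.0672 mm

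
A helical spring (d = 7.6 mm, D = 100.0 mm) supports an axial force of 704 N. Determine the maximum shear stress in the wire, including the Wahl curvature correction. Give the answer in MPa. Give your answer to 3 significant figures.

Spring index C = D/d = 100.0/7.6 = 13.1579
K_W = (4C−1)/(4C−4) + 0.615/C = 51.632/48.632 + 0.0467 = 1.1084
τ₀ = 8FD/(πd³) = 8·704·100.0/(π·7.6³) = 563200/1379.1 = 408.39 MPa
τ_max = K·τ₀ = 1.1084 × 408.39 = 452.67 MPa

453 MPa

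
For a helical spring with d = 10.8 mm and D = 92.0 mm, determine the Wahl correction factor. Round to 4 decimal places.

C = D/d = 92.0/10.8 = 8.5185
K_W = (4C−1)/(4C−4) + 0.615/C = 33.074/30.074 + 0.0722 = 1.1719

1.1719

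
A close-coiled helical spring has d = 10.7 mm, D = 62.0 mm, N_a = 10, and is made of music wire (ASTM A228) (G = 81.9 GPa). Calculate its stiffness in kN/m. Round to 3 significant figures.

56.3 kN/m

k = Gd⁴/(8D³N_a) = (81.9×10³ × 10.7⁴) / (8 × 62.0³ × 10)
  = 1.07354e+09 / 1.90662e+07 = 56.306 N/mm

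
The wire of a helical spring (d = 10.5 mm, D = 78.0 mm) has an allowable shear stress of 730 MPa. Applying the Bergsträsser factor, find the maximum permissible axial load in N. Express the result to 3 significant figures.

3580 N

C = D/d = 78.0/10.5 = 7.4286
K_B = (4C+2)/(4C−3) = 31.714/26.714 = 1.1872
τ_max = K·8FD/(πd³) → F_max = τ_allow·πd³/(8DK)
F_max = 730·π·10.5³/(8·78.0·1.1872) = 2.6549e+06/740.79 = 3583.8 N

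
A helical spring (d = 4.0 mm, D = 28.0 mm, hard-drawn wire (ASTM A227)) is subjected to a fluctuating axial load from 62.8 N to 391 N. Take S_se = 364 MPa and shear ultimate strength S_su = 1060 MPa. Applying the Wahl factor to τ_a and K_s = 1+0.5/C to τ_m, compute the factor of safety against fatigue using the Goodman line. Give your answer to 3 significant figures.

C = D/d = 28.0/4.0 = 7.0000; K_W = (4C−1)/(4C−4)+0.615/C = 1.2129; K_s = 1+0.5/C = 1.0714
F_a = (F_max−F_min)/2 = 164.1 N; F_m = (F_max+F_min)/2 = 226.9 N
τ_a = K_W·8F_aD/(πd³) = 1.2129 × 182.82 = 221.74 MPa
τ_m = K_s·8F_mD/(πd³) = 1.0714 × 252.79 = 270.84 MPa
Goodman: 1/n_f = τ_a/S_se + τ_m/S_su = 221.74/364 + 270.84/1060 = 0.60917 + 0.25551 = 0.86468
n_f = 1/0.86468 = 1.157

1.16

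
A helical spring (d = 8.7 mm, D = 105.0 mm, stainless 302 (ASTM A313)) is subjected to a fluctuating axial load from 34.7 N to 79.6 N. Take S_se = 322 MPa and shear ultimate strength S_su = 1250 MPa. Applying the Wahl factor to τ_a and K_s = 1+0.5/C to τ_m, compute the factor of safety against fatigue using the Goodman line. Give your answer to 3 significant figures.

C = D/d = 105.0/8.7 = 12.0690; K_W = (4C−1)/(4C−4)+0.615/C = 1.1187; K_s = 1+0.5/C = 1.0414
F_a = (F_max−F_min)/2 = 22.45 N; F_m = (F_max+F_min)/2 = 57.15 N
τ_a = K_W·8F_aD/(πd³) = 1.1187 × 9.1157 = 10.198 MPa
τ_m = K_s·8F_mD/(πd³) = 1.0414 × 23.205 = 24.167 MPa
Goodman: 1/n_f = τ_a/S_se + τ_m/S_su = 10.198/322 + 24.167/1250 = 0.03167 + 0.01933 = 0.051004
n_f = 1/0.051004 = 19.61

19.6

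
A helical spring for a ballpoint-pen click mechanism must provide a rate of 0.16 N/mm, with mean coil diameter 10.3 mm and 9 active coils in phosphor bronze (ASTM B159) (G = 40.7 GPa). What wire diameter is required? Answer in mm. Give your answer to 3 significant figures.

d = (8D³N_a·k / G)^(1/4) = (8·10.3³·9·0.16 / (40.7×10³))^0.25
  = (0.30929)^0.25 = 0.7457 mm

0.746 mm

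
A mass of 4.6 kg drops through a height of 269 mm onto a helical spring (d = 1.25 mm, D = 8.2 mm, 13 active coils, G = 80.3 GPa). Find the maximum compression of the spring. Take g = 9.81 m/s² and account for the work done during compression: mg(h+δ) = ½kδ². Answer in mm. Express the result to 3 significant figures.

98.5 mm

k = Gd⁴/(8D³N_a) = (80.3×10³)(1.25⁴)/(8·8.2³·13) = 3.4189 N/mm
W = mg = 4.6 × 9.81 = 45.126 N
½kδ² − Wδ − Wh = 0 → δ = (W + √(W² + 2kWh))/k
δ = (45.126 + √(2036.4 + 83002.2))/3.4189 = (45.126 + 291.61)/3.4189 = 98.495 mm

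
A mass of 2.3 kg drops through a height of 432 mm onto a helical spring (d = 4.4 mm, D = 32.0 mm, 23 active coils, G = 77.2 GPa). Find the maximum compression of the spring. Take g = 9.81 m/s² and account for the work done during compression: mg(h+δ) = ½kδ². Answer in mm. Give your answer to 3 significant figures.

k = Gd⁴/(8D³N_a) = (77.2×10³)(4.4⁴)/(8·32.0³·23) = 4.7991 N/mm
W = mg = 2.3 × 9.81 = 22.563 N
½kδ² − Wδ − Wh = 0 → δ = (W + √(W² + 2kWh))/k
δ = (22.563 + √(509.09 + 93555.8))/4.7991 = (22.563 + 306.7)/4.7991 = 68.609 mm

68.6 mm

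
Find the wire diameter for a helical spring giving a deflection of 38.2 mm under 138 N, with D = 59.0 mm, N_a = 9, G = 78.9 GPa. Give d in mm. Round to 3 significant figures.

5.10 mm

Required rate k = F/δ = 138/38.2 = 3.6126 N/mm
d = (8D³N_a·k / G)^(1/4) = (8·59.0³·9·3.6126 / (78.9×10³))^0.25
  = (677.06)^0.25 = 5.1010 mm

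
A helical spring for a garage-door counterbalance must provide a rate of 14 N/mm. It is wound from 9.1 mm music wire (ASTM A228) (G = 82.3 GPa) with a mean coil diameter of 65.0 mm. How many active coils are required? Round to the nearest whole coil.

18

N_a = Gd⁴/(8D³k) = (82.3×10³ × 9.1⁴)/(8 × 65.0³ × 14)
    = 5.64372e+08 / 3.0758e+07 = 18.35 → 18 coils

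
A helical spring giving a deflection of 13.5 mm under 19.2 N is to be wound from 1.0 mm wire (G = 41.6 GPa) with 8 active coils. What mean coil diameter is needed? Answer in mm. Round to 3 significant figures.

Required rate k = F/δ = 19.2/13.5 = 1.4222 N/mm
D = (Gd⁴/(8N_a·k))^(1/3) = (41.6×10³·1.0⁴/(8·8·1.4222))^(1/3)
  = (457.031)^(1/3) = 7.7028 mm

7.70 mm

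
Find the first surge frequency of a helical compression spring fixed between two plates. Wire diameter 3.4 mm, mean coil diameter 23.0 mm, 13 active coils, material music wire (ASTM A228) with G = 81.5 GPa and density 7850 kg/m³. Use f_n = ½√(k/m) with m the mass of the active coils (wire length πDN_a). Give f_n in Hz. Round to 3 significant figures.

179 Hz

k = Gd⁴/(8D³N_a) = (81.5×10³)(3.4⁴)/(8·23.0³·13) = 8.6071 N/mm = 8607.1 N/m
Wire length L = πDN_a = π·23.0·13 = 939.34 mm
m = ρ·(πd²/4)·L = 7850 × 9.0792×10⁻⁶ m² × 0.93934 m = 0.066948 kg
f_n = ½√(k/m) = 0.5·√(8607.1/0.066948) = 0.5·√(1.2856e+05) = 179.28 Hz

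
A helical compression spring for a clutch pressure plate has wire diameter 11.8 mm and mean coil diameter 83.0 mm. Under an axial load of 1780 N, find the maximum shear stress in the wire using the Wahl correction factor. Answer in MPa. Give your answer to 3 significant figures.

277 MPa

Spring index C = D/d = 83.0/11.8 = 7.0339
K_W = (4C−1)/(4C−4) + 0.615/C = 27.136/24.136 + 0.0874 = 1.2117
τ₀ = 8FD/(πd³) = 8·1780·83.0/(π·11.8³) = 1.18192e+06/5161.7 = 228.98 MPa
τ_max = K·τ₀ = 1.2117 × 228.98 = 277.46 MPa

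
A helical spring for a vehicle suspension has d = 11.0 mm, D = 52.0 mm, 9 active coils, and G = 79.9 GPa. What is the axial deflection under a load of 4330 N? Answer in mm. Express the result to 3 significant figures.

k = Gd⁴/(8D³N_a) = (79.9×10³)(11.0⁴)/(8·52.0³·9) = 115.55 N/mm
δ = F/k = 4330 / 115.55 = 37.473 mm

37.5 mm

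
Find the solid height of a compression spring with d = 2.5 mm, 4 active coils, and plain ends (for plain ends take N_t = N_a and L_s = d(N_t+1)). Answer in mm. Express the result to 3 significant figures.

plain ends: N_t = N_a = 4
L_s = d·(N_t+1) = 2.5 × 5 = 12.5 mm

12.5 mm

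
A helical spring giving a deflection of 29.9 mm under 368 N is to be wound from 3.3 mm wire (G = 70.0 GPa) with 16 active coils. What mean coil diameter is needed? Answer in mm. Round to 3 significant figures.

Required rate k = F/δ = 368/29.9 = 12.308 N/mm
D = (Gd⁴/(8N_a·k))^(1/3) = (70.0×10³·3.3⁴/(8·16·12.308))^(1/3)
  = (5269.47)^(1/3) = 17.4016 mm

17.4 mm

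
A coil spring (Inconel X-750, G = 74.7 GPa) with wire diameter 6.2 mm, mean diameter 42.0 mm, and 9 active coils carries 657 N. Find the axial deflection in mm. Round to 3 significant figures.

k = Gd⁴/(8D³N_a) = (74.7×10³)(6.2⁴)/(8·42.0³·9) = 20.692 N/mm
δ = F/k = 657 / 20.692 = 31.751 mm

31.8 mm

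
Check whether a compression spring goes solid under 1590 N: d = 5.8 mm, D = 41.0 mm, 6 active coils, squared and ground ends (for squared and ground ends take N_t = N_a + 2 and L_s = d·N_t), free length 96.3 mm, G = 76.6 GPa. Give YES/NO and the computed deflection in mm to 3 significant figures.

YES, δ = 60.7 mm

k = Gd⁴/(8D³N_a) = (76.6×10³)(5.8⁴)/(8·41.0³·6) = 26.203 N/mm
N_t = 8; L_s = 5.8·8 = 46.4 mm; δ_solid = L₀ − L_s = 96.3 − 46.4 = 49.9 mm
δ = F/k = 1590/26.203 = 60.681 mm
δ ≥ δ_solid → spring goes solid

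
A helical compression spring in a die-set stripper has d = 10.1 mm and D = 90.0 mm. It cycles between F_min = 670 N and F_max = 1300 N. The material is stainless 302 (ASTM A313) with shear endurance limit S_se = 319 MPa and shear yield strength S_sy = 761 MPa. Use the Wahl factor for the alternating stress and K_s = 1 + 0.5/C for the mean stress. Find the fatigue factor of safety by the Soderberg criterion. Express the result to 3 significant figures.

1.79

C = D/d = 90.0/10.1 = 8.9109; K_W = (4C−1)/(4C−4)+0.615/C = 1.1638; K_s = 1+0.5/C = 1.0561
F_a = (F_max−F_min)/2 = 315 N; F_m = (F_max+F_min)/2 = 985 N
τ_a = K_W·8F_aD/(πd³) = 1.1638 × 70.07 = 81.548 MPa
τ_m = K_s·8F_mD/(πd³) = 1.0561 × 219.11 = 231.4 MPa
Soderberg: 1/n_f = τ_a/S_se + τ_m/S_sy = 81.548/319 + 231.4/761 = 0.25564 + 0.30407 = 0.55971
n_f = 1/0.55971 = 1.787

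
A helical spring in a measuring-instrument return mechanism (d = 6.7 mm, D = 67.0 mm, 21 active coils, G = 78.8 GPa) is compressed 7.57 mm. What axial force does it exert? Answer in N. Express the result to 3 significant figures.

k = Gd⁴/(8D³N_a) = (78.8×10³)(6.7⁴)/(8·67.0³·21) = 3.1426 N/mm
F = k·δ = 3.1426 × 7.57 = 23.79 N

23.8 N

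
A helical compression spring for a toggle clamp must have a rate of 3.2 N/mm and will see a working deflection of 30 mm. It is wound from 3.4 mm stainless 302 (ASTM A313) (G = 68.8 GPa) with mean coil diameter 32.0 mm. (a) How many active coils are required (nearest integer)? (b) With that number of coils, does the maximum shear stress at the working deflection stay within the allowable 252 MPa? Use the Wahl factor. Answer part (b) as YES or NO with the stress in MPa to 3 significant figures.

N_a = Gd⁴/(8D³k) = (68.8×10³)(3.4⁴)/(8·32.0³·3.2) = 10.96 → N_a = 11
Actual rate k = Gd⁴/(8D³·11) = 3.1884 N/mm
Working load F = kδ = 3.1884·30 = 95.652 N
C = 32.0/3.4 = 9.4118; K_W = (4C−1)/(4C−4)+0.615/C = 1.1545
τ_max = K_W·8FD/(πd³) = 1.1545·198.31 = 228.95 MPa
τ_max ≤ 252 MPa → acceptable

(a) 11 coils; (b) YES, τ_max = 229 MPa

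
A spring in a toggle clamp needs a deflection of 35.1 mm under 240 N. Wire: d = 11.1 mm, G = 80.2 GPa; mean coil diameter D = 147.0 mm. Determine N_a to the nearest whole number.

7

Required rate k = F/δ = 240/35.1 = 6.8376 N/mm
N_a = Gd⁴/(8D³k) = (80.2×10³ × 11.1⁴)/(8 × 147.0³ × 6.8376)
    = 1.21749e+09 / 1.73759e+08 = 7.007 → 7 coils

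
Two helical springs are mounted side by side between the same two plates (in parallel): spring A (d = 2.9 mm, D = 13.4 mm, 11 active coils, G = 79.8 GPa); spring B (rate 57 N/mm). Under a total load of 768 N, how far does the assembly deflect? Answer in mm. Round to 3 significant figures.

k_A = Gd⁴/(8D³N_a) = (79.8×10³)(2.9⁴)/(8·13.4³·11) = 26.656 N/mm
Parallel: k_eq = 26.656 + 57 = 83.656 N/mm
δ = F/k_eq = 768/83.656 = 9.1804 mm

9.18 mm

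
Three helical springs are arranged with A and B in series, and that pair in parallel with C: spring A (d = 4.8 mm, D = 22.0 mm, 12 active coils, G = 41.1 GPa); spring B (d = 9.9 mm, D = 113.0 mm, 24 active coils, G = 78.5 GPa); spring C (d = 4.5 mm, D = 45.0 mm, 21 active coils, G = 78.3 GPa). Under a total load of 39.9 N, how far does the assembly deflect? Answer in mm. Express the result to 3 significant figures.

k_A = Gd⁴/(8D³N_a) = (41.1×10³)(4.8⁴)/(8·22.0³·12) = 21.344 N/mm
k_B = Gd⁴/(8D³N_a) = (78.5×10³)(9.9⁴)/(8·113.0³·24) = 2.7219 N/mm
k_C = Gd⁴/(8D³N_a) = (78.3×10³)(4.5⁴)/(8·45.0³·21) = 2.0973 N/mm
Springs A,B series: k_AB = 1/(1/21.344+1/2.7219) = 2.4141 N/mm; parallel with C: k_eq = 2.4141+2.0973 = 4.5114 N/mm
δ = F/k_eq = 39.9/4.5114 = 8.8443 mm

8.84 mm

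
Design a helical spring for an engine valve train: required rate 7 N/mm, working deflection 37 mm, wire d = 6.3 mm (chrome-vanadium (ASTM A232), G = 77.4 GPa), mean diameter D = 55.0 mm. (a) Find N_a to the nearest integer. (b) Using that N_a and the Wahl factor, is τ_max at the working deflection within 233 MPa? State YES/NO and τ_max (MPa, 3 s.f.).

(a) 13 coils; (b) YES, τ_max = 170 MPa

N_a = Gd⁴/(8D³k) = (77.4×10³)(6.3⁴)/(8·55.0³·7) = 13.09 → N_a = 13
Actual rate k = Gd⁴/(8D³·13) = 7.0466 N/mm
Working load F = kδ = 7.0466·37 = 260.73 N
C = 55.0/6.3 = 8.7302; K_W = (4C−1)/(4C−4)+0.615/C = 1.1675
τ_max = K_W·8FD/(πd³) = 1.1675·146.04 = 170.49 MPa
τ_max ≤ 233 MPa → acceptable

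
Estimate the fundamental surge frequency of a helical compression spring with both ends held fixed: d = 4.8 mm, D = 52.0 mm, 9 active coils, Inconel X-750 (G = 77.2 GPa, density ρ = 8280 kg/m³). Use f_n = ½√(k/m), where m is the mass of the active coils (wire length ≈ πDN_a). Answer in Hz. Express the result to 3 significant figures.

67.8 Hz

k = Gd⁴/(8D³N_a) = (77.2×10³)(4.8⁴)/(8·52.0³·9) = 4.048 N/mm = 4048 N/m
Wire length L = πDN_a = π·52.0·9 = 1470.3 mm
m = ρ·(πd²/4)·L = 8280 × 18.096×10⁻⁶ m² × 1.4703 m = 0.22029 kg
f_n = ½√(k/m) = 0.5·√(4048/0.22029) = 0.5·√(18376) = 67.778 Hz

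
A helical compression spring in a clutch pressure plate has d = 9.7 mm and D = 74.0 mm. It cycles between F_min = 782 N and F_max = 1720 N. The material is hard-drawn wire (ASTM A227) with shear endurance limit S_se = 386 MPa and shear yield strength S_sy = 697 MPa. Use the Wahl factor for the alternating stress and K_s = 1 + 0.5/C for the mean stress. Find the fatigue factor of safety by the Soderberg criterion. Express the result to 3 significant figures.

1.44

C = D/d = 74.0/9.7 = 7.6289; K_W = (4C−1)/(4C−4)+0.615/C = 1.1938; K_s = 1+0.5/C = 1.0655
F_a = (F_max−F_min)/2 = 469 N; F_m = (F_max+F_min)/2 = 1251 N
τ_a = K_W·8F_aD/(πd³) = 1.1938 × 96.834 = 115.6 MPa
τ_m = K_s·8F_mD/(πd³) = 1.0655 × 258.29 = 275.22 MPa
Soderberg: 1/n_f = τ_a/S_se + τ_m/S_sy = 115.6/386 + 275.22/697 = 0.29947 + 0.39487 = 0.69434
n_f = 1/0.69434 = 1.44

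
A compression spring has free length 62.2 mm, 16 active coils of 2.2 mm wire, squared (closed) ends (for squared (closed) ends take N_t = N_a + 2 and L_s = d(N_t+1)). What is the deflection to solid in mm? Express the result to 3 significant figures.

20.4 mm

N_t = 18; L_s = 2.2·19 = 41.8 mm
δ_solid = L₀ − L_s = 62.2 − 41.8 = 20.4 mm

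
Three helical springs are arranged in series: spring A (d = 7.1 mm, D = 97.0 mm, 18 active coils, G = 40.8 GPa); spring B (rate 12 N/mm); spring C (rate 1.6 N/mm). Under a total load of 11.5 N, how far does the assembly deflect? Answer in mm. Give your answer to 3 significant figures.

k_A = Gd⁴/(8D³N_a) = (40.8×10³)(7.1⁴)/(8·97.0³·18) = 0.78889 N/mm
Series: 1/k_eq = 1/0.78889 + 1/12 + 1/1.6 = 1.9759; k_eq = 0.50609 N/mm
δ = F/k_eq = 11.5/0.50609 = 22.723 mm

22.7 mm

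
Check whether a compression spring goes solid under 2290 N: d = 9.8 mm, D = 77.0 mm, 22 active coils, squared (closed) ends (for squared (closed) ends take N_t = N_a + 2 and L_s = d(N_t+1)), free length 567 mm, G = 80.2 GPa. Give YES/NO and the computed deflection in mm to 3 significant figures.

NO, δ = 249 mm

k = Gd⁴/(8D³N_a) = (80.2×10³)(9.8⁴)/(8·77.0³·22) = 9.2065 N/mm
N_t = 24; L_s = 9.8·25 = 245 mm; δ_solid = L₀ − L_s = 567 − 245 = 322 mm
δ = F/k = 2290/9.2065 = 248.74 mm
δ < δ_solid → spring does not go solid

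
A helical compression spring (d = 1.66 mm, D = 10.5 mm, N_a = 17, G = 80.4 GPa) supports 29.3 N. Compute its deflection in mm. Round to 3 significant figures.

7.56 mm

k = Gd⁴/(8D³N_a) = (80.4×10³)(1.66⁴)/(8·10.5³·17) = 3.8778 N/mm
δ = F/k = 29.3 / 3.8778 = 7.5559 mm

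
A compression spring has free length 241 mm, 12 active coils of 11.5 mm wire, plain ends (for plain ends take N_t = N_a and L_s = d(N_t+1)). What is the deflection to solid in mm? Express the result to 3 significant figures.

N_t = 12; L_s = 11.5·13 = 149.5 mm
δ_solid = L₀ − L_s = 241 − 149.5 = 91.5 mm

91.5 mm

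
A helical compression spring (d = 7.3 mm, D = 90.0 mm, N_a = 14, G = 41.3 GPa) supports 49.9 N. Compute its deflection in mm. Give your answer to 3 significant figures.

k = Gd⁴/(8D³N_a) = (41.3×10³)(7.3⁴)/(8·90.0³·14) = 1.4365 N/mm
δ = F/k = 49.9 / 1.4365 = 34.738 mm

34.7 mm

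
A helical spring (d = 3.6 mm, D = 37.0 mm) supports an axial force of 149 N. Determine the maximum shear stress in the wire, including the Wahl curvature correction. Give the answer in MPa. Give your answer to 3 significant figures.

Spring index C = D/d = 37.0/3.6 = 10.2778
K_W = (4C−1)/(4C−4) + 0.615/C = 40.111/37.111 + 0.0598 = 1.1407
τ₀ = 8FD/(πd³) = 8·149·37.0/(π·3.6³) = 44104/146.57 = 300.9 MPa
τ_max = K·τ₀ = 1.1407 × 300.9 = 343.23 MPa

343 MPa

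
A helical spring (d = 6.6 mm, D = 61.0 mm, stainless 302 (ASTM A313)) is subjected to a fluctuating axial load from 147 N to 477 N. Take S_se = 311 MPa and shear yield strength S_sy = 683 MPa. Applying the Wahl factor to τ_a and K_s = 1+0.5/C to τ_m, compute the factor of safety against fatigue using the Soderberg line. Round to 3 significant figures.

1.69

C = D/d = 61.0/6.6 = 9.2424; K_W = (4C−1)/(4C−4)+0.615/C = 1.1575; K_s = 1+0.5/C = 1.0541
F_a = (F_max−F_min)/2 = 165 N; F_m = (F_max+F_min)/2 = 312 N
τ_a = K_W·8F_aD/(πd³) = 1.1575 × 89.15 = 103.19 MPa
τ_m = K_s·8F_mD/(πd³) = 1.0541 × 168.57 = 177.69 MPa
Soderberg: 1/n_f = τ_a/S_se + τ_m/S_sy = 103.19/311 + 177.69/683 = 0.33181 + 0.26017 = 0.59198
n_f = 1/0.59198 = 1.689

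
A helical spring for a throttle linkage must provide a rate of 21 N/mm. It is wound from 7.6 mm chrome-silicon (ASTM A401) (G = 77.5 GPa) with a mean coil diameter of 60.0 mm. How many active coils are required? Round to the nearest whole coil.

N_a = Gd⁴/(8D³k) = (77.5×10³ × 7.6⁴)/(8 × 60.0³ × 21)
    = 2.58557e+08 / 3.6288e+07 = 7.125 → 7 coils

7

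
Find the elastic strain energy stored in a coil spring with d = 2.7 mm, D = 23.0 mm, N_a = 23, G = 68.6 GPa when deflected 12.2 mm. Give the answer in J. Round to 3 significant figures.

k = Gd⁴/(8D³N_a) = (68.6×10³)(2.7⁴)/(8·23.0³·23) = 1.6285 N/mm
U = ½kδ² = 0.5 × 1.6285 × 12.2² = 121.19 N·mm = 0.12119 J

0.121 J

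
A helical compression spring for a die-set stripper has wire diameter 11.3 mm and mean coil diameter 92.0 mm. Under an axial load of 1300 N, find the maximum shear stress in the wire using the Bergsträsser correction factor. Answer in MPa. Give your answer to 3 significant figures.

Spring index C = D/d = 92.0/11.3 = 8.1416
K_B = (4C+2)/(4C−3) = 34.566/29.566 = 1.1691
τ₀ = 8FD/(πd³) = 8·1300·92.0/(π·11.3³) = 956800/4533 = 211.07 MPa
τ_max = K·τ₀ = 1.1691 × 211.07 = 246.77 MPa

247 MPa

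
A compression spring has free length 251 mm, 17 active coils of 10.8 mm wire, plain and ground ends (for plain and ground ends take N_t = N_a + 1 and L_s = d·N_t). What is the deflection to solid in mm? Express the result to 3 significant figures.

56.6 mm

N_t = 18; L_s = 10.8·18 = 194.4 mm
δ_solid = L₀ − L_s = 251 − 194.4 = 56.6 mm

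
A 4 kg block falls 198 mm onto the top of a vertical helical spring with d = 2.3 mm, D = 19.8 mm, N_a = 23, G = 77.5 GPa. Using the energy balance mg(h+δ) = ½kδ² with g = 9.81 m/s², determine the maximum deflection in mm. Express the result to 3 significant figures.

130 mm

k = Gd⁴/(8D³N_a) = (77.5×10³)(2.3⁴)/(8·19.8³·23) = 1.5184 N/mm
W = mg = 4 × 9.81 = 39.24 N
½kδ² − Wδ − Wh = 0 → δ = (W + √(W² + 2kWh))/k
δ = (39.24 + √(1539.8 + 23595.2))/1.5184 = (39.24 + 158.54)/1.5184 = 130.25 mm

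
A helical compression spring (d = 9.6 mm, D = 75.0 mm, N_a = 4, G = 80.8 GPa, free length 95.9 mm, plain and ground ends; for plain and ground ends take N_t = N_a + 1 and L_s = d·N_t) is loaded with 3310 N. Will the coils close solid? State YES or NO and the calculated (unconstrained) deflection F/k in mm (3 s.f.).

YES, δ = 65.1 mm

k = Gd⁴/(8D³N_a) = (80.8×10³)(9.6⁴)/(8·75.0³·4) = 50.835 N/mm
N_t = 5; L_s = 9.6·5 = 48 mm; δ_solid = L₀ − L_s = 95.9 − 48 = 47.9 mm
δ = F/k = 3310/50.835 = 65.113 mm
δ ≥ δ_solid → spring goes solid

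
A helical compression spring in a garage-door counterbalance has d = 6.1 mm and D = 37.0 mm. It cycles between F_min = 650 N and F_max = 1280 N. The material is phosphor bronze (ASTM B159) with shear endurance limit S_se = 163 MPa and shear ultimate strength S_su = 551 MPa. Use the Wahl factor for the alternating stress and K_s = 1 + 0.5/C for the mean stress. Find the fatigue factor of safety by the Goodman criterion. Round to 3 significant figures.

0.559

C = D/d = 37.0/6.1 = 6.0656; K_W = (4C−1)/(4C−4)+0.615/C = 1.2495; K_s = 1+0.5/C = 1.0824
F_a = (F_max−F_min)/2 = 315 N; F_m = (F_max+F_min)/2 = 965 N
τ_a = K_W·8F_aD/(πd³) = 1.2495 × 130.76 = 163.37 MPa
τ_m = K_s·8F_mD/(πd³) = 1.0824 × 400.57 = 433.59 MPa
Goodman: 1/n_f = τ_a/S_se + τ_m/S_su = 163.37/163 + 433.59/551 = 1.00229 + 0.78692 = 1.7892
n_f = 1/1.7892 = 0.5589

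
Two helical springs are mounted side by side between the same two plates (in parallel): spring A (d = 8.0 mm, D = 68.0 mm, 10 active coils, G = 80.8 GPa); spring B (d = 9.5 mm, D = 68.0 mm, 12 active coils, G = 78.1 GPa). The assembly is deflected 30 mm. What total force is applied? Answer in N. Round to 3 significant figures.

k_A = Gd⁴/(8D³N_a) = (80.8×10³)(8.0⁴)/(8·68.0³·10) = 13.157 N/mm
k_B = Gd⁴/(8D³N_a) = (78.1×10³)(9.5⁴)/(8·68.0³·12) = 21.074 N/mm
Parallel: k_eq = 13.157 + 21.074 = 34.231 N/mm
F = k_eq·δ = 34.231·30 = 1026.9 N

1030 N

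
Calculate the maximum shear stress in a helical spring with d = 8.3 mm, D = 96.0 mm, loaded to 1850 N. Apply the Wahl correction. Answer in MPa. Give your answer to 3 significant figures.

889 MPa

Spring index C = D/d = 96.0/8.3 = 11.5663
K_W = (4C−1)/(4C−4) + 0.615/C = 45.265/42.265 + 0.0532 = 1.1242
τ₀ = 8FD/(πd³) = 8·1850·96.0/(π·8.3³) = 1.4208e+06/1796.3 = 790.95 MPa
τ_max = K·τ₀ = 1.1242 × 790.95 = 889.15 MPa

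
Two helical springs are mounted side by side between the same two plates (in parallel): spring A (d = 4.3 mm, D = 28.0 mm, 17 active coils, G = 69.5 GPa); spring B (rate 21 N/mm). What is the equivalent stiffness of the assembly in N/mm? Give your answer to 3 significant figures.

29.0 N/mm

k_A = Gd⁴/(8D³N_a) = (69.5×10³)(4.3⁴)/(8·28.0³·17) = 7.9588 N/mm
Parallel: k_eq = 7.9588 + 21 = 28.959 N/mm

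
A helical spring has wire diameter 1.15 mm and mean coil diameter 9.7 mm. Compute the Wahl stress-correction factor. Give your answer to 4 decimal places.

1.1738

C = D/d = 9.7/1.15 = 8.4348
K_W = (4C−1)/(4C−4) + 0.615/C = 32.739/29.739 + 0.0729 = 1.1738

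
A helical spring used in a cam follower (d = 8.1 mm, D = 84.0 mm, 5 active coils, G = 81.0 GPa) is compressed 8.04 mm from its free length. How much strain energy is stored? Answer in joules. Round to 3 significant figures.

0.475 J

k = Gd⁴/(8D³N_a) = (81.0×10³)(8.1⁴)/(8·84.0³·5) = 14.707 N/mm
U = ½kδ² = 0.5 × 14.707 × 8.04² = 475.35 N·mm = 0.47535 J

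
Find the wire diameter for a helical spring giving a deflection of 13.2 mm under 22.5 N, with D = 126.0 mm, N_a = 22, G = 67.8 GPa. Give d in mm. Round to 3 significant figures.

Required rate k = F/δ = 22.5/13.2 = 1.7045 N/mm
d = (8D³N_a·k / G)^(1/4) = (8·126.0³·22·1.7045 / (67.8×10³))^0.25
  = (8851.2)^0.25 = 9.6995 mm

9.70 mm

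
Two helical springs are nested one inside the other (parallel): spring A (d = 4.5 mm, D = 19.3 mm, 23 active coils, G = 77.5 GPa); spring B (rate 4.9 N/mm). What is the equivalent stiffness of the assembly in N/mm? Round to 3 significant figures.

28.9 N/mm

k_A = Gd⁴/(8D³N_a) = (77.5×10³)(4.5⁴)/(8·19.3³·23) = 24.025 N/mm
Parallel: k_eq = 24.025 + 4.9 = 28.925 N/mm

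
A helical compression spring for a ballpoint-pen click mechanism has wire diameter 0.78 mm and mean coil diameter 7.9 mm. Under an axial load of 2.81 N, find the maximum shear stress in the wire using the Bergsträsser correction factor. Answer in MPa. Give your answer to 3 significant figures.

Spring index C = D/d = 7.9/0.78 = 10.1282
K_B = (4C+2)/(4C−3) = 42.513/37.513 = 1.1333
τ₀ = 8FD/(πd³) = 8·2.81·7.9/(π·0.78³) = 177.592/1.4908 = 119.12 MPa
τ_max = K·τ₀ = 1.1333 × 119.12 = 135 MPa

135 MPa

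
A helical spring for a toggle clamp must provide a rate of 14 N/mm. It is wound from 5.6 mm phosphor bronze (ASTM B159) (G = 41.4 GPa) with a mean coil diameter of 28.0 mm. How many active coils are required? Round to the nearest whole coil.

N_a = Gd⁴/(8D³k) = (41.4×10³ × 5.6⁴)/(8 × 28.0³ × 14)
    = 4.07148e+07 / 2.45862e+06 = 16.56 → 17 coils

17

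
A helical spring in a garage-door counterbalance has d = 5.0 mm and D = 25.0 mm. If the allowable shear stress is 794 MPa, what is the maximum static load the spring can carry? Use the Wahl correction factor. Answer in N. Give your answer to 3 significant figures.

1190 N

C = D/d = 25.0/5.0 = 5.0000
K_W = (4C−1)/(4C−4) + 0.615/C = 19.000/16.000 + 0.1230 = 1.3105
τ_max = K·8FD/(πd³) → F_max = τ_allow·πd³/(8DK)
F_max = 794·π·5.0³/(8·25.0·1.3105) = 3.118e+05/262.1 = 1189.6 N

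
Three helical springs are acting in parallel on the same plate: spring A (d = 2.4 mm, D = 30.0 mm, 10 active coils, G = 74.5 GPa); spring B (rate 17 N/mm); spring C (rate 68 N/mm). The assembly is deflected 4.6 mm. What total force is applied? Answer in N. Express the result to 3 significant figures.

k_A = Gd⁴/(8D³N_a) = (74.5×10³)(2.4⁴)/(8·30.0³·10) = 1.1443 N/mm
Parallel: k_eq = 1.1443 + 17 + 68 = 86.144 N/mm
F = k_eq·δ = 86.144·4.6 = 396.26 N

396 N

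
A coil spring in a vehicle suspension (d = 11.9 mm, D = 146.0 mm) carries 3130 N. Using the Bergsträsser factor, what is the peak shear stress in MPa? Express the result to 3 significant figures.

765 MPa

Spring index C = D/d = 146.0/11.9 = 12.2689
K_B = (4C+2)/(4C−3) = 51.076/46.076 = 1.1085
τ₀ = 8FD/(πd³) = 8·3130·146.0/(π·11.9³) = 3.65584e+06/5294.1 = 690.55 MPa
τ_max = K·τ₀ = 1.1085 × 690.55 = 765.49 MPa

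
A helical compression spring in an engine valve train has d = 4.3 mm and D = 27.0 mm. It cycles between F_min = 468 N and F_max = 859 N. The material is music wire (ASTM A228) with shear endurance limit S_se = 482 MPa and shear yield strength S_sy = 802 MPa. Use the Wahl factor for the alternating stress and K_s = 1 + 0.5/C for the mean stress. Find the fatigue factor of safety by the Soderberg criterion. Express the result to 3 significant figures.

0.828

C = D/d = 27.0/4.3 = 6.2791; K_W = (4C−1)/(4C−4)+0.615/C = 1.2400; K_s = 1+0.5/C = 1.0796
F_a = (F_max−F_min)/2 = 195.5 N; F_m = (F_max+F_min)/2 = 663.5 N
τ_a = K_W·8F_aD/(πd³) = 1.2400 × 169.06 = 209.64 MPa
τ_m = K_s·8F_mD/(πd³) = 1.0796 × 573.77 = 619.46 MPa
Soderberg: 1/n_f = τ_a/S_se + τ_m/S_sy = 209.64/482 + 619.46/802 = 0.43494 + 0.77240 = 1.2073
n_f = 1/1.2073 = 0.8283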